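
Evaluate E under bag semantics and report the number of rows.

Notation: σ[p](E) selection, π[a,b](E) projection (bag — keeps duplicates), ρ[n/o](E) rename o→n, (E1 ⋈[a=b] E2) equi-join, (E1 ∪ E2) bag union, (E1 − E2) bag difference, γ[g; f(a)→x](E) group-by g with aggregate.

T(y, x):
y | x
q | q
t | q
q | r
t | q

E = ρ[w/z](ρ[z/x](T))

Subexpression sizes:
  T → 4
  ρ[z/x](T) → 4
  ρ[w/z](ρ[z/x](T)) → 4

|E| = 4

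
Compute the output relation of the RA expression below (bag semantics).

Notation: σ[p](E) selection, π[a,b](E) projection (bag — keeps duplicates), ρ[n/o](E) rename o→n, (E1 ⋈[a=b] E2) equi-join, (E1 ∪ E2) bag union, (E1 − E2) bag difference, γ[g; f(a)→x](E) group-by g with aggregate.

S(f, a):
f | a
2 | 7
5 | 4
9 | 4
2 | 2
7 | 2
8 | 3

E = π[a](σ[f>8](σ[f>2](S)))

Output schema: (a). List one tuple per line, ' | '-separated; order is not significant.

Subexpression sizes:
  S → 6
  σ[f>2](S) → 4
  σ[f>8](σ[f>2](S)) → 1
  π[a](σ[f>8](σ[f>2](S))) → 1

== RESULT ==
a
4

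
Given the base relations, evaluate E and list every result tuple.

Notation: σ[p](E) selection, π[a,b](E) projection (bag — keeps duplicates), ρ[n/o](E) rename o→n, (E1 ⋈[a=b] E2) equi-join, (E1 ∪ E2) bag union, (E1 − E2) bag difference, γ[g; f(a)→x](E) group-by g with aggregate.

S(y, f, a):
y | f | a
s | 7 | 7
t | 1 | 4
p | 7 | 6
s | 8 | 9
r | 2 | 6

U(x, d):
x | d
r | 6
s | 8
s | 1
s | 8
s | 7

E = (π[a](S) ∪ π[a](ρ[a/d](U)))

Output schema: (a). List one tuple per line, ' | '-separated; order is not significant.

Subexpression sizes:
  S → 5
  π[a](S) → 5
  U → 5
  ρ[a/d](U) → 5
  π[a](ρ[a/d](U)) → 5
  (π[a](S) ∪ π[a](ρ[a/d](U))) → 10

== RESULT ==
a
1
4
6
6
6
7
7
8
8
9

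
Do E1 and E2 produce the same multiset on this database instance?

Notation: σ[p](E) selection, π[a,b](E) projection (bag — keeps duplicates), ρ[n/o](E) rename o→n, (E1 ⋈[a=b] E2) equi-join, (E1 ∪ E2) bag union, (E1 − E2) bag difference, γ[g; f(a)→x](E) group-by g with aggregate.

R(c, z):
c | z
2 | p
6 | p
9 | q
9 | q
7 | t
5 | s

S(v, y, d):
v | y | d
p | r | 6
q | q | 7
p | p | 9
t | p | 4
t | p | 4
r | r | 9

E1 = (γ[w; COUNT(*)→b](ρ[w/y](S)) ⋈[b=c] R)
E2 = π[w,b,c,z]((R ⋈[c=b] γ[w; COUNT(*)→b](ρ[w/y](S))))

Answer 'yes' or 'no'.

E1 row counts bottom-up:
  S → 6
  ρ[w/y](S) → 6
  γ[w; COUNT(*)→b](ρ[w/y](S)) → 3
  R → 6
  (γ[w; COUNT(*)→b](ρ[w/y](S)) ⋈[b=c] R) → 1
E2 row counts bottom-up:
  R → 6
  S → 6
  ρ[w/y](S) → 6
  γ[w; COUNT(*)→b](ρ[w/y](S)) → 3
  (R ⋈[c=b] γ[w; COUNT(*)→b](ρ[w/y](S))) → 1
  π[w,b,c,z]((R ⋈[c=b] γ[w; COUNT(*)→b](ρ[w/y](S)))) → 1

E1 and E2 produce the same multiset:
w | b | c | z
r | 2 | 2 | p

yes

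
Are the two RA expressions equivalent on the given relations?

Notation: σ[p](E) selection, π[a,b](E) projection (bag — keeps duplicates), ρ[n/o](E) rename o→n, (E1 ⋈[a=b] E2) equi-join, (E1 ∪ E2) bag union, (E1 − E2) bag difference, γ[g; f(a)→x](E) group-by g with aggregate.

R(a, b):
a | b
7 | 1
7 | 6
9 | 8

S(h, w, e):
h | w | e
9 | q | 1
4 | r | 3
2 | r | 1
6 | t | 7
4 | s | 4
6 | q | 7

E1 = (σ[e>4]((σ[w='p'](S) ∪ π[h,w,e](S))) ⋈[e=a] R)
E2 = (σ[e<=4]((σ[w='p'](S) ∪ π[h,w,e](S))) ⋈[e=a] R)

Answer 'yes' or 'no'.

E1 stepwise |·|:
  S → 6
  σ[w='p'](S) → 0
  S → 6
  π[h,w,e](S) → 6
  (σ[w='p'](S) ∪ π[h,w,e](S)) → 6
  σ[e>4]((σ[w='p'](S) ∪ π[h,w,e](S))) → 2
  R → 3
  (σ[e>4]((σ[w='p'](S) ∪ π[h,w,e](S))) ⋈[e=a] R) → 4
E2 stepwise |·|:
  S → 6
  σ[w='p'](S) → 0
  S → 6
  π[h,w,e](S) → 6
  (σ[w='p'](S) ∪ π[h,w,e](S)) → 6
  σ[e<=4]((σ[w='p'](S) ∪ π[h,w,e](S))) → 4
  R → 3
  (σ[e<=4]((σ[w='p'](S) ∪ π[h,w,e](S))) ⋈[e=a] R) → 0

E1 result:
h | w | e | a | b
6 | q | 7 | 7 | 1
6 | q | 7 | 7 | 6
6 | t | 7 | 7 | 1
6 | t | 7 | 7 | 6
E2 result:
h | w | e | a | b
(0 rows)
Witness: (6, 'q', 7, 7, 6) appears 1× in E1 but 0× in E2.

no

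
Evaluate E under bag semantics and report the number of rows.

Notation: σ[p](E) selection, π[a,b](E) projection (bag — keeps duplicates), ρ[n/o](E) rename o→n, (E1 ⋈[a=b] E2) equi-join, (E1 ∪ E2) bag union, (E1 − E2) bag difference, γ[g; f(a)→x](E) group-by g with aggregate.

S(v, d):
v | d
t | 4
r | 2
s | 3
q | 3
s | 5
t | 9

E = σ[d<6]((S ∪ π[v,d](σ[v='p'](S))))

Per-node cardinality:
  S → 6
  S → 6
  σ[v='p'](S) → 0
  π[v,d](σ[v='p'](S)) → 0
  (S ∪ π[v,d](σ[v='p'](S))) → 6
  σ[d<6]((S ∪ π[v,d](σ[v='p'](S)))) → 5

|E| = 5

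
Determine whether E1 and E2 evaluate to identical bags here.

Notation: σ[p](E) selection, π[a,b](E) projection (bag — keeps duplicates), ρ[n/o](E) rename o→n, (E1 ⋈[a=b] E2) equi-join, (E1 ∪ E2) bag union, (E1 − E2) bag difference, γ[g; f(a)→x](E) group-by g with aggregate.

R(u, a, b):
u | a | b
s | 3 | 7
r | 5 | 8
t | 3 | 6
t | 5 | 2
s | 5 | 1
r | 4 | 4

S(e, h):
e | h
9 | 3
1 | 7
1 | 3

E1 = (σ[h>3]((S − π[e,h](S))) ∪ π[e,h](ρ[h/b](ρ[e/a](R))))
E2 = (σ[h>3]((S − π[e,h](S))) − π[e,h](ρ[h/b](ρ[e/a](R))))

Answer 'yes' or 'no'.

E1 per-node cardinality:
  S → 3
  S → 3
  π[e,h](S) → 3
  (S − π[e,h](S)) → 0
  σ[h>3]((S − π[e,h](S))) → 0
  R → 6
  ρ[e/a](R) → 6
  ρ[h/b](ρ[e/a](R)) → 6
  π[e,h](ρ[h/b](ρ[e/a](R))) → 6
  (σ[h>3]((S − π[e,h](S))) ∪ π[e,h](ρ[h/b](ρ[e/a](R)))) → 6
E2 per-node cardinality:
  S → 3
  S → 3
  π[e,h](S) → 3
  (S − π[e,h](S)) → 0
  σ[h>3]((S − π[e,h](S))) → 0
  R → 6
  ρ[e/a](R) → 6
  ρ[h/b](ρ[e/a](R)) → 6
  π[e,h](ρ[h/b](ρ[e/a](R))) → 6
  (σ[h>3]((S − π[e,h](S))) − π[e,h](ρ[h/b](ρ[e/a](R)))) → 0

E1 result:
e | h
3 | 6
3 | 7
4 | 4
5 | 1
5 | 2
5 | 8
E2 result:
e | h
(0 rows)
Witness: (4, 4) appears 1× in E1 but 0× in E2.

no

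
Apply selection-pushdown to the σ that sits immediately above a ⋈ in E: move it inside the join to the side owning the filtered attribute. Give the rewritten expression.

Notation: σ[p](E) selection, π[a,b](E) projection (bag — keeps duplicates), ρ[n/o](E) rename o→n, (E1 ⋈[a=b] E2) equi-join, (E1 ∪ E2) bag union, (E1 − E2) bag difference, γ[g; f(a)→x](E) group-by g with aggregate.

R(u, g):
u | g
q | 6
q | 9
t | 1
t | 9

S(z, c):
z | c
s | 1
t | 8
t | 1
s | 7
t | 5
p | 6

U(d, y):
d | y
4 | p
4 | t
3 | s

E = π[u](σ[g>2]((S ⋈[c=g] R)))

σ filters on g, owned by the right side.
E' = π[u]((S ⋈[c=g] σ[g>2](R)))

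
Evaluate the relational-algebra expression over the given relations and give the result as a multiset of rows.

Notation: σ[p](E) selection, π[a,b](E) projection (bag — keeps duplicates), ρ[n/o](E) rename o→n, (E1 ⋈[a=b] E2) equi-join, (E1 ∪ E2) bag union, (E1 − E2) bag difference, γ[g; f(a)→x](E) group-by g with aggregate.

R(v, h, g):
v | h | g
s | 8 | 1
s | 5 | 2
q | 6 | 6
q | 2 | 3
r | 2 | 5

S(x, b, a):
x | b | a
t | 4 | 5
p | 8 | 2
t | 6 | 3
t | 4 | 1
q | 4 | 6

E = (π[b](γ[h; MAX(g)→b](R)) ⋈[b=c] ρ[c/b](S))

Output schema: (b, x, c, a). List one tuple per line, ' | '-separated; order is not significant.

Stepwise |·|:
  R → 5
  γ[h; MAX(g)→b](R) → 4
  π[b](γ[h; MAX(g)→b](R)) → 4
  S → 5
  ρ[c/b](S) → 5
  (π[b](γ[h; MAX(g)→b](R)) ⋈[b=c] ρ[c/b](S)) → 1

== RESULT ==
b | x | c | a
6 | t | 6 | 3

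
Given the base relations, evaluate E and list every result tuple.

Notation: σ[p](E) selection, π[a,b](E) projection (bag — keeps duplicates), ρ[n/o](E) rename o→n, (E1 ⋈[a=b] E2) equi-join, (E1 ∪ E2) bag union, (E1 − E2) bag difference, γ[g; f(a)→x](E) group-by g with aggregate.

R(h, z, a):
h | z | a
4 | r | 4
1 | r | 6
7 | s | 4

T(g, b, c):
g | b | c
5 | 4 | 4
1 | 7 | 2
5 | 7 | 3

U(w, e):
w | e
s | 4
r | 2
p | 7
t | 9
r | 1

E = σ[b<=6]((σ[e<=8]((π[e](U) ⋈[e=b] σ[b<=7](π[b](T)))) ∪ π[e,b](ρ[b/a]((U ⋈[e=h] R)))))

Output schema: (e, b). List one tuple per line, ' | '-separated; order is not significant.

Row counts bottom-up:
  U → 5
  π[e](U) → 5
  T → 3
  π[b](T) → 3
  σ[b<=7](π[b](T)) → 3
  (π[e](U) ⋈[e=b] σ[b<=7](π[b](T))) → 3
  σ[e<=8]((π[e](U) ⋈[e=b] σ[b<=7](π[b](T)))) → 3
  U → 5
  R → 3
  (U ⋈[e=h] R) → 3
  ρ[b/a]((U ⋈[e=h] R)) → 3
  π[e,b](ρ[b/a]((U ⋈[e=h] R))) → 3
  (σ[e<=8]((π[e](U) ⋈[e=b] σ[b<=7](π[b](T)))) ∪ π[e,b](ρ[b/a]((U ⋈[e=h] R)))) → 6
  σ[b<=6]((σ[e<=8]((π[e](U) ⋈[e=b] σ[b<=7](π[b](T)))) ∪ π[e,b](ρ[b/a]((U ⋈[e=h] R))))) → 4

== RESULT ==
e | b
1 | 6
4 | 4
4 | 4
7 | 4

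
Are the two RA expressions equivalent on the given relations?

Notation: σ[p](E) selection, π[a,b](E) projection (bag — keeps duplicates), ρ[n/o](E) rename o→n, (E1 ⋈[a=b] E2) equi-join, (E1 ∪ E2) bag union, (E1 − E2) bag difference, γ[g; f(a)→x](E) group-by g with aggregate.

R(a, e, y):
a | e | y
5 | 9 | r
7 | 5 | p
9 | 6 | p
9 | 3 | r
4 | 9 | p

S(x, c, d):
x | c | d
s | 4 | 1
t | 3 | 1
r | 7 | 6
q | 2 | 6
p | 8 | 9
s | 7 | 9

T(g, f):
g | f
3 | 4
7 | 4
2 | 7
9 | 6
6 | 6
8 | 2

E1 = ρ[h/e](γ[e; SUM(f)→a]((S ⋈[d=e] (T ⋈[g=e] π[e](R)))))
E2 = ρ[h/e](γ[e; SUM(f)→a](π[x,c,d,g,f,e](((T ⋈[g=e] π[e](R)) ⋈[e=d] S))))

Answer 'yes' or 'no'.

E1 stepwise |·|:
  S → 6
  T → 6
  R → 5
  π[e](R) → 5
  (T ⋈[g=e] π[e](R)) → 4
  (S ⋈[d=e] (T ⋈[g=e] π[e](R))) → 6
  γ[e; SUM(f)→a]((S ⋈[d=e] (T ⋈[g=e] π[e](R)))) → 2
  ρ[h/e](γ[e; SUM(f)→a]((S ⋈[d=e] (T ⋈[g=e] π[e](R))))) → 2
E2 stepwise |·|:
  T → 6
  R → 5
  π[e](R) → 5
  (T ⋈[g=e] π[e](R)) → 4
  S → 6
  ((T ⋈[g=e] π[e](R)) ⋈[e=d] S) → 6
  π[x,c,d,g,f,e](((T ⋈[g=e] π[e](R)) ⋈[e=d] S)) → 6
  γ[e; SUM(f)→a](π[x,c,d,g,f,e](((T ⋈[g=e] π[e](R)) ⋈[e=d] S))) → 2
  ρ[h/e](γ[e; SUM(f)→a](π[x,c,d,g,f,e](((T ⋈[g=e] π[e](R)) ⋈[e=d] S)))) → 2

E1 and E2 produce the same multiset:
h | a
6 | 12
9 | 24

yes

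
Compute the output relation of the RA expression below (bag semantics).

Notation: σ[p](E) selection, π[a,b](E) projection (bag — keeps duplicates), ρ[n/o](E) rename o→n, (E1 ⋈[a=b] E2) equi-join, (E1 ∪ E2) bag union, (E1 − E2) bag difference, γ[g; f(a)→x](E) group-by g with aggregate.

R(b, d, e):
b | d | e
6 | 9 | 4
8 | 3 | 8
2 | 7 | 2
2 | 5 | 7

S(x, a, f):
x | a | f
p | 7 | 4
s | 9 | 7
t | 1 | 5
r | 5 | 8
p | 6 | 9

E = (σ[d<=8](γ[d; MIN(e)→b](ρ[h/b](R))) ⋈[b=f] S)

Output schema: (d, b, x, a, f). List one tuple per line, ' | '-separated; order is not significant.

Stepwise |·|:
  R → 4
  ρ[h/b](R) → 4
  γ[d; MIN(e)→b](ρ[h/b](R)) → 4
  σ[d<=8](γ[d; MIN(e)→b](ρ[h/b](R))) → 3
  S → 5
  (σ[d<=8](γ[d; MIN(e)→b](ρ[h/b](R))) ⋈[b=f] S) → 2

== RESULT ==
d | b | x | a | f
3 | 8 | r | 5 | 8
5 | 7 | s | 9 | 7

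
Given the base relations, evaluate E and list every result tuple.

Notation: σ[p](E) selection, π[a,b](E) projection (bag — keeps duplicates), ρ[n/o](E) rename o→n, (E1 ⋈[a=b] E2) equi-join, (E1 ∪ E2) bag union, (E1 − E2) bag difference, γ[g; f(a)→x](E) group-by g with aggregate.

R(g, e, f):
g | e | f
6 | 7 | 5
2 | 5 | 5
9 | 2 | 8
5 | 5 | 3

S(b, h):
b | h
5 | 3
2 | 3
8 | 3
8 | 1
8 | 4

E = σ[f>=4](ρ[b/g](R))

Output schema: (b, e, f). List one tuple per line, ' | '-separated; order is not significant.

Per-node cardinality:
  R → 4
  ρ[b/g](R) → 4
  σ[f>=4](ρ[b/g](R)) → 3

== RESULT ==
b | e | f
2 | 5 | 5
6 | 7 | 5
9 | 2 | 8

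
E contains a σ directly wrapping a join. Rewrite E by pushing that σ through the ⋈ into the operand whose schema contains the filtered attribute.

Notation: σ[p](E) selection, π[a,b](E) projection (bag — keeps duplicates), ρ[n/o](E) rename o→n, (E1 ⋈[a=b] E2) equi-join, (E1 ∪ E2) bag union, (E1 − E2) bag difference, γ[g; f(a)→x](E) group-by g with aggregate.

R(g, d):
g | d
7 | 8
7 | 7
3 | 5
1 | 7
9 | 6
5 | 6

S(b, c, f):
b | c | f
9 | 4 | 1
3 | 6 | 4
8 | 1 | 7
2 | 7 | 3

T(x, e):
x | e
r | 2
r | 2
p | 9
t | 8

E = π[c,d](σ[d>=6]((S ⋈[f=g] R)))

σ filters on d, owned by the right side.
E' = π[c,d]((S ⋈[f=g] σ[d>=6](R)))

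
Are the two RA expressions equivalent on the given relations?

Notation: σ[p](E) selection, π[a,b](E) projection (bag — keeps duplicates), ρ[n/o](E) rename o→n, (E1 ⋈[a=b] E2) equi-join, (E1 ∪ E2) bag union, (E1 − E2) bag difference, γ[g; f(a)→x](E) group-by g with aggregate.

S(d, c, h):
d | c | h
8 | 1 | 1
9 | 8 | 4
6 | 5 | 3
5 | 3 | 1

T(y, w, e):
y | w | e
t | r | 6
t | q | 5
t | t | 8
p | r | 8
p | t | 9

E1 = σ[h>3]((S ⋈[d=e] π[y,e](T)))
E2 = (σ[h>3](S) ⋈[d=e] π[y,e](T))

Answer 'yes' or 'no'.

E1 per-node cardinality:
  S → 4
  T → 5
  π[y,e](T) → 5
  (S ⋈[d=e] π[y,e](T)) → 5
  σ[h>3]((S ⋈[d=e] π[y,e](T))) → 1
E2 per-node cardinality:
  S → 4
  σ[h>3](S) → 1
  T → 5
  π[y,e](T) → 5
  (σ[h>3](S) ⋈[d=e] π[y,e](T)) → 1

E1 and E2 produce the same multiset:
d | c | h | y | e
9 | 8 | 4 | p | 9

yes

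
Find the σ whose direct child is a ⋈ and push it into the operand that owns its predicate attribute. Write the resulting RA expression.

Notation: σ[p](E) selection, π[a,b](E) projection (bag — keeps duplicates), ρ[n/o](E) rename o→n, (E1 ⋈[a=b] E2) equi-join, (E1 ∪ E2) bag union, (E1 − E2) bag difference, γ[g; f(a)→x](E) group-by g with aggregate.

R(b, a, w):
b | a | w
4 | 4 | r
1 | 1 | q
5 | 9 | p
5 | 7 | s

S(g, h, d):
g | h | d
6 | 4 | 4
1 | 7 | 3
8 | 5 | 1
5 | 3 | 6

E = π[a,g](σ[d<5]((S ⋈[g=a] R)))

σ filters on d, owned by the left side.
E' = π[a,g]((σ[d<5](S) ⋈[g=a] R))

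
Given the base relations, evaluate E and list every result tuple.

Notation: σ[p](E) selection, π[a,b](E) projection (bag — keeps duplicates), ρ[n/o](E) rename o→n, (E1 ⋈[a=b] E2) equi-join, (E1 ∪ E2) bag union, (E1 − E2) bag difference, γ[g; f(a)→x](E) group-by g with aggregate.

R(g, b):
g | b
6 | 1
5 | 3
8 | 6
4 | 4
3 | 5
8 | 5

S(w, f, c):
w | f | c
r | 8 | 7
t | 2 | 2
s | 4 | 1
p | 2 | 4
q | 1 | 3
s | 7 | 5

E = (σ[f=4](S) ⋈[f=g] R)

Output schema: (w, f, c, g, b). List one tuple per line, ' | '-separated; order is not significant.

Per-node cardinality:
  S → 6
  σ[f=4](S) → 1
  R → 6
  (σ[f=4](S) ⋈[f=g] R) → 1

== RESULT ==
w | f | c | g | b
s | 4 | 1 | 4 | 4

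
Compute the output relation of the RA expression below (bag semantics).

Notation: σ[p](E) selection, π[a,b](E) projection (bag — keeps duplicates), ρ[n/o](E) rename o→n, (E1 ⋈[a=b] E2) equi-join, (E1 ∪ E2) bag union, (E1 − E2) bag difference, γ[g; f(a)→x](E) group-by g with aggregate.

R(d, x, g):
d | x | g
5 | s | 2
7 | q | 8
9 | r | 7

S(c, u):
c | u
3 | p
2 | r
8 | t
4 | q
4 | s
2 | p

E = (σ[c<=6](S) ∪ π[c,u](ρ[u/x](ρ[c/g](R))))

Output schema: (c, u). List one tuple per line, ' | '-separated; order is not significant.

Row counts bottom-up:
  S → 6
  σ[c<=6](S) → 5
  R → 3
  ρ[c/g](R) → 3
  ρ[u/x](ρ[c/g](R)) → 3
  π[c,u](ρ[u/x](ρ[c/g](R))) → 3
  (σ[c<=6](S) ∪ π[c,u](ρ[u/x](ρ[c/g](R)))) → 8

== RESULT ==
c | u
2 | p
2 | r
2 | s
3 | p
4 | q
4 | s
7 | r
8 | q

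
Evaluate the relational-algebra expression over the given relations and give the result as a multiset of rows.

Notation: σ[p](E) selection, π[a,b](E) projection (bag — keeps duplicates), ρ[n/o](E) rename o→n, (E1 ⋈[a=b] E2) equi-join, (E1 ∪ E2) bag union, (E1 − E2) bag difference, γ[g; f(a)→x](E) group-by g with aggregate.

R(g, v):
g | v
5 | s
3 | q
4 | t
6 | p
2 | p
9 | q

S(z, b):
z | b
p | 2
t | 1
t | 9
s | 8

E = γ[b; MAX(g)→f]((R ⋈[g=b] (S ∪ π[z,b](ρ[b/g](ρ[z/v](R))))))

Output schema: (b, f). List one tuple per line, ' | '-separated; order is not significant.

Row counts bottom-up:
  R → 6
  S → 4
  R → 6
  ρ[z/v](R) → 6
  ρ[b/g](ρ[z/v](R)) → 6
  π[z,b](ρ[b/g](ρ[z/v](R))) → 6
  (S ∪ π[z,b](ρ[b/g](ρ[z/v](R)))) → 10
  (R ⋈[g=b] (S ∪ π[z,b](ρ[b/g](ρ[z/v](R))))) → 8
  γ[b; MAX(g)→f]((R ⋈[g=b] (S ∪ π[z,b](ρ[b/g](ρ[z/v](R)))))) → 6

== RESULT ==
b | f
2 | 2
3 | 3
4 | 4
5 | 5
6 | 6
9 | 9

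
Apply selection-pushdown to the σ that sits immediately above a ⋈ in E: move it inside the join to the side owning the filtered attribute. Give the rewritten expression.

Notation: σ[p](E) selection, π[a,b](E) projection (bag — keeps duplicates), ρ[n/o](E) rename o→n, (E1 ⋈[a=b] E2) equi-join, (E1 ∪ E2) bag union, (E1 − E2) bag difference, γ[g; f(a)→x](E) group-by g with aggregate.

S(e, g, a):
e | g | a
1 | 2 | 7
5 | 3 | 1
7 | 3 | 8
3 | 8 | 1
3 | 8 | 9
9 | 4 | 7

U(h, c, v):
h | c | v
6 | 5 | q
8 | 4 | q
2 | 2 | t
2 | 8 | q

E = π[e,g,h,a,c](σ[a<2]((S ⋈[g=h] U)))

σ filters on a, owned by the left side.
E' = π[e,g,h,a,c]((σ[a<2](S) ⋈[g=h] U))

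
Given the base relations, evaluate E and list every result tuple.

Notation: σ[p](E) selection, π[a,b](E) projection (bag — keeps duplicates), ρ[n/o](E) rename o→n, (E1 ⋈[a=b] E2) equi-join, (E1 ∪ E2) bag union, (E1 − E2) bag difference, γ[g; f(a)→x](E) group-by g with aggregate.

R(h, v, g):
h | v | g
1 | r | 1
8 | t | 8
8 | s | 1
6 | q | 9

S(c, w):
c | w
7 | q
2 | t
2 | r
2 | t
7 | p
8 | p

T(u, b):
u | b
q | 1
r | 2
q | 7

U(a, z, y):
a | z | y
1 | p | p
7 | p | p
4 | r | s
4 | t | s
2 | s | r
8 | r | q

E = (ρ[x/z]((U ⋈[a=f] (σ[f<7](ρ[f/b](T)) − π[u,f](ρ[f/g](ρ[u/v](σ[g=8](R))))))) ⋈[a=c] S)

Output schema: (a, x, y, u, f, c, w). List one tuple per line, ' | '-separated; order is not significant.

Stepwise |·|:
  U → 6
  T → 3
  ρ[f/b](T) → 3
  σ[f<7](ρ[f/b](T)) → 2
  R → 4
  σ[g=8](R) → 1
  ρ[u/v](σ[g=8](R)) → 1
  ρ[f/g](ρ[u/v](σ[g=8](R))) → 1
  π[u,f](ρ[f/g](ρ[u/v](σ[g=8](R)))) → 1
  (σ[f<7](ρ[f/b](T)) − π[u,f](ρ[f/g](ρ[u/v](σ[g=8](R))))) → 2
  (U ⋈[a=f] (σ[f<7](ρ[f/b](T)) − π[u,f](ρ[f/g](ρ[u/v](σ[g=8](R)))))) → 2
  ρ[x/z]((U ⋈[a=f] (σ[f<7](ρ[f/b](T)) − π[u,f](ρ[f/g](ρ[u/v](σ[g=8](R))))))) → 2
  S → 6
  (ρ[x/z]((U ⋈[a=f] (σ[f<7](ρ[f/b](T)) − π[u,f](ρ[f/g](ρ[u/v](σ[g=8](R))))))) ⋈[a=c] S) → 3

== RESULT ==
a | x | y | u | f | c | w
2 | s | r | r | 2 | 2 | r
2 | s | r | r | 2 | 2 | t
2 | s | r | r | 2 | 2 | t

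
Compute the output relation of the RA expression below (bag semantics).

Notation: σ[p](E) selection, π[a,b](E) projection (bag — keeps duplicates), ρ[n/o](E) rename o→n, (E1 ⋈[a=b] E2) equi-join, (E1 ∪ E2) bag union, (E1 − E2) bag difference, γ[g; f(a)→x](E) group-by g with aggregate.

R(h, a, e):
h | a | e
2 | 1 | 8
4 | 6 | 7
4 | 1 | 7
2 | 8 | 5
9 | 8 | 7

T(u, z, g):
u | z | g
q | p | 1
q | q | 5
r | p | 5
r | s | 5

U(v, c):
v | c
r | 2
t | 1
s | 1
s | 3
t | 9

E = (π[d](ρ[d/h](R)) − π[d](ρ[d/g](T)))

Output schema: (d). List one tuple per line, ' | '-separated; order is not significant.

Per-node cardinality:
  R → 5
  ρ[d/h](R) → 5
  π[d](ρ[d/h](R)) → 5
  T → 4
  ρ[d/g](T) → 4
  π[d](ρ[d/g](T)) → 4
  (π[d](ρ[d/h](R)) − π[d](ρ[d/g](T))) → 5

== RESULT ==
d
2
2
4
4
9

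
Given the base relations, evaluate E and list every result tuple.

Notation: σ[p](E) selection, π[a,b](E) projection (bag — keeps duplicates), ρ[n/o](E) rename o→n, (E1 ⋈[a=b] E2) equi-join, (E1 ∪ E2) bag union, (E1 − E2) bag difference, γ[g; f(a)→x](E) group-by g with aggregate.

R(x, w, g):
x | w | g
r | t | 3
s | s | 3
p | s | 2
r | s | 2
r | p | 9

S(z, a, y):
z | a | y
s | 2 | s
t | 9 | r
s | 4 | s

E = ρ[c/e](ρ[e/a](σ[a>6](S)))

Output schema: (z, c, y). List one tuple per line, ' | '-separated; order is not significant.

Row counts bottom-up:
  S → 3
  σ[a>6](S) → 1
  ρ[e/a](σ[a>6](S)) → 1
  ρ[c/e](ρ[e/a](σ[a>6](S))) → 1

== RESULT ==
z | c | y
t | 9 | r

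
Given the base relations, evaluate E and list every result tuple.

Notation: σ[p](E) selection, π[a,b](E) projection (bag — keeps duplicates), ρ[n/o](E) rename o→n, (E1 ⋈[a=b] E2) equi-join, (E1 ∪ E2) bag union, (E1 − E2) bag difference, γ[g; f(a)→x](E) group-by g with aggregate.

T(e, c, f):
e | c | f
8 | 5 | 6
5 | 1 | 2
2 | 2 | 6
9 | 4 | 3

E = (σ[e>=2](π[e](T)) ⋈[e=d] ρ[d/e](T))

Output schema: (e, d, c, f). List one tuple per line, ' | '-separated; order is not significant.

Stepwise |·|:
  T → 4
  π[e](T) → 4
  σ[e>=2](π[e](T)) → 4
  T → 4
  ρ[d/e](T) → 4
  (σ[e>=2](π[e](T)) ⋈[e=d] ρ[d/e](T)) → 4

== RESULT ==
e | d | c | f
2 | 2 | 2 | 6
5 | 5 | 1 | 2
8 | 8 | 5 | 6
9 | 9 | 4 | 3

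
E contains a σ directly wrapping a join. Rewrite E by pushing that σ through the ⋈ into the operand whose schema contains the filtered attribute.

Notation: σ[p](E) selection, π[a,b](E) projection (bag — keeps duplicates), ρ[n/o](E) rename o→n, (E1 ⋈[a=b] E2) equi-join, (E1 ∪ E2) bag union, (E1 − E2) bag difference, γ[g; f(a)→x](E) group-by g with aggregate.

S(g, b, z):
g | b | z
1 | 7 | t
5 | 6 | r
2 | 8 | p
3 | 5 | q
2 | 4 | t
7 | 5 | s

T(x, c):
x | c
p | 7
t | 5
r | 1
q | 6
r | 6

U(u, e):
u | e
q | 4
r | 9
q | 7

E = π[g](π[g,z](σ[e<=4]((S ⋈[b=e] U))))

σ filters on e, owned by the right side.
E' = π[g](π[g,z]((S ⋈[b=e] σ[e<=4](U))))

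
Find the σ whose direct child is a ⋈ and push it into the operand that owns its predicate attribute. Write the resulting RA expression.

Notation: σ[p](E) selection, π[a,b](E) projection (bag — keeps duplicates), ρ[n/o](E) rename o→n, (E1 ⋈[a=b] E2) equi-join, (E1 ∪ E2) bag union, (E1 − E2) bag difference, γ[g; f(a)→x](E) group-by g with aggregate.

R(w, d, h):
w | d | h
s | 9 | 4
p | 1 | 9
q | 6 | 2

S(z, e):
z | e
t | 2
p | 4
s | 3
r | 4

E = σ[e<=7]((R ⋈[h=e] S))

σ filters on e, owned by the right side.
E' = (R ⋈[h=e] σ[e<=7](S))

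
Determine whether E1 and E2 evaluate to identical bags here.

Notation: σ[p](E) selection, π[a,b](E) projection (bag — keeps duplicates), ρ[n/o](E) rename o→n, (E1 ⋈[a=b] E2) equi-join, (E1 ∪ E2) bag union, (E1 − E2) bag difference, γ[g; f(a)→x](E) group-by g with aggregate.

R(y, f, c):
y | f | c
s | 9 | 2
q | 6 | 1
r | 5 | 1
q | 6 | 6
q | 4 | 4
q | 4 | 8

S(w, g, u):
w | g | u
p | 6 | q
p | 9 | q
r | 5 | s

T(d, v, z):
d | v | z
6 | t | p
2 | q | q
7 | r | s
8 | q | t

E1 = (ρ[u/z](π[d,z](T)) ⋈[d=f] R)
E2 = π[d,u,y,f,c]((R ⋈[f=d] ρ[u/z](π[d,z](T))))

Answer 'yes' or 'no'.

E1 row counts bottom-up:
  T → 4
  π[d,z](T) → 4
  ρ[u/z](π[d,z](T)) → 4
  R → 6
  (ρ[u/z](π[d,z](T)) ⋈[d=f] R) → 2
E2 row counts bottom-up:
  R → 6
  T → 4
  π[d,z](T) → 4
  ρ[u/z](π[d,z](T)) → 4
  (R ⋈[f=d] ρ[u/z](π[d,z](T))) → 2
  π[d,u,y,f,c]((R ⋈[f=d] ρ[u/z](π[d,z](T)))) → 2

E1 and E2 produce the same multiset:
d | u | y | f | c
6 | p | q | 6 | 1
6 | p | q | 6 | 6

yes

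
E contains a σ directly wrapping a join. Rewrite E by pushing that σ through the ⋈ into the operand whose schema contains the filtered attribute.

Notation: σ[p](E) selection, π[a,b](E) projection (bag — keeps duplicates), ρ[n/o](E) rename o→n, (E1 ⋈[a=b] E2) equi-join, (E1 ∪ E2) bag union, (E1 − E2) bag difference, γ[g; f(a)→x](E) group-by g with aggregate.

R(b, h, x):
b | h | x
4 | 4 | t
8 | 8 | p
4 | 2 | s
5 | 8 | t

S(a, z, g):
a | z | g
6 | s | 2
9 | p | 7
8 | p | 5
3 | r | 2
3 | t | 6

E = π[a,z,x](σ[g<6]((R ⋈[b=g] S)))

σ filters on g, owned by the right side.
E' = π[a,z,x]((R ⋈[b=g] σ[g<6](S)))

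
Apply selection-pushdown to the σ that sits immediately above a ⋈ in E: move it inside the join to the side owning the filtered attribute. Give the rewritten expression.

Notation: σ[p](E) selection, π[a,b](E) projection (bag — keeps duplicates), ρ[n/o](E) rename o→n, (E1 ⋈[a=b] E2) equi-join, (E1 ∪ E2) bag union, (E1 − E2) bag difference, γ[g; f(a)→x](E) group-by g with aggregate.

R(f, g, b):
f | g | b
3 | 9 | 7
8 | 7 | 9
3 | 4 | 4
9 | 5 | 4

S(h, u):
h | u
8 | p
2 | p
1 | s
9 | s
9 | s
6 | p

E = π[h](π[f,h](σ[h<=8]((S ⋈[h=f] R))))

σ filters on h, owned by the left side.
E' = π[h](π[f,h]((σ[h<=8](S) ⋈[h=f] R)))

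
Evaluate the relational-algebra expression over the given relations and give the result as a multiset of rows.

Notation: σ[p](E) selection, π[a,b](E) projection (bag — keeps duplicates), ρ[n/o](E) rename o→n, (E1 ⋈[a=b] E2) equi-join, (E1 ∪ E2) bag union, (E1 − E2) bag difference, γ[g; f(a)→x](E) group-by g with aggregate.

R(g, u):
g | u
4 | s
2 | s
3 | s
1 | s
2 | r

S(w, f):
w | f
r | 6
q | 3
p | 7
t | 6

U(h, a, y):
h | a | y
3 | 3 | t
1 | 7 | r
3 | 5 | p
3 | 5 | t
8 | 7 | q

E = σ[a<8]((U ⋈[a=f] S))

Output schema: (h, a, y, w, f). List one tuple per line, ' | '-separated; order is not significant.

Row counts bottom-up:
  U → 5
  S → 4
  (U ⋈[a=f] S) → 3
  σ[a<8]((U ⋈[a=f] S)) → 3

== RESULT ==
h | a | y | w | f
1 | 7 | r | p | 7
3 | 3 | t | q | 3
8 | 7 | q | p | 7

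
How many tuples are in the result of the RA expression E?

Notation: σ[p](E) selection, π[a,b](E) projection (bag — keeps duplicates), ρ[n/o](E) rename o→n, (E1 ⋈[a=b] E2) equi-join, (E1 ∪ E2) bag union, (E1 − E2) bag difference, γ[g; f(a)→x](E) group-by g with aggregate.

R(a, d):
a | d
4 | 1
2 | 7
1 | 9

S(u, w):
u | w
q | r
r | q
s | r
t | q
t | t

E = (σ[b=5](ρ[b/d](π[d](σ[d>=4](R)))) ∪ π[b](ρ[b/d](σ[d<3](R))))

Per-node cardinality:
  R → 3
  σ[d>=4](R) → 2
  π[d](σ[d>=4](R)) → 2
  ρ[b/d](π[d](σ[d>=4](R))) → 2
  σ[b=5](ρ[b/d](π[d](σ[d>=4](R)))) → 0
  R → 3
  σ[d<3](R) → 1
  ρ[b/d](σ[d<3](R)) → 1
  π[b](ρ[b/d](σ[d<3](R))) → 1
  (σ[b=5](ρ[b/d](π[d](σ[d>=4](R)))) ∪ π[b](ρ[b/d](σ[d<3](R)))) → 1

|E| = 1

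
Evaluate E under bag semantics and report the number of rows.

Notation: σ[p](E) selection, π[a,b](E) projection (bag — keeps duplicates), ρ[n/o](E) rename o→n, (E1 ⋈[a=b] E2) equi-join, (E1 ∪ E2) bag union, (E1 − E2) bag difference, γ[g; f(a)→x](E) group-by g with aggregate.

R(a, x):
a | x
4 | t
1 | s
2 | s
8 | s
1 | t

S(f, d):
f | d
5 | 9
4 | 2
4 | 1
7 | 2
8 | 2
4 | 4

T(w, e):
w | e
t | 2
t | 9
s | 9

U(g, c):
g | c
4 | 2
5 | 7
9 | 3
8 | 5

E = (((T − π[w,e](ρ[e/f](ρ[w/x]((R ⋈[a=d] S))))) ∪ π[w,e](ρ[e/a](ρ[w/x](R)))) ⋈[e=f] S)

Stepwise |·|:
  T → 3
  R → 5
  S → 6
  (R ⋈[a=d] S) → 6
  ρ[w/x]((R ⋈[a=d] S)) → 6
  ρ[e/f](ρ[w/x]((R ⋈[a=d] S))) → 6
  π[w,e](ρ[e/f](ρ[w/x]((R ⋈[a=d] S)))) → 6
  (T − π[w,e](ρ[e/f](ρ[w/x]((R ⋈[a=d] S))))) → 3
  R → 5
  ρ[w/x](R) → 5
  ρ[e/a](ρ[w/x](R)) → 5
  π[w,e](ρ[e/a](ρ[w/x](R))) → 5
  ((T − π[w,e](ρ[e/f](ρ[w/x]((R ⋈[a=d] S))))) ∪ π[w,e](ρ[e/a](ρ[w/x](R)))) → 8
  S → 6
  (((T − π[w,e](ρ[e/f](ρ[w/x]((R ⋈[a=d] S))))) ∪ π[w,e](ρ[e/a](ρ[w/x](R)))) ⋈[e=f] S) → 4

|E| = 4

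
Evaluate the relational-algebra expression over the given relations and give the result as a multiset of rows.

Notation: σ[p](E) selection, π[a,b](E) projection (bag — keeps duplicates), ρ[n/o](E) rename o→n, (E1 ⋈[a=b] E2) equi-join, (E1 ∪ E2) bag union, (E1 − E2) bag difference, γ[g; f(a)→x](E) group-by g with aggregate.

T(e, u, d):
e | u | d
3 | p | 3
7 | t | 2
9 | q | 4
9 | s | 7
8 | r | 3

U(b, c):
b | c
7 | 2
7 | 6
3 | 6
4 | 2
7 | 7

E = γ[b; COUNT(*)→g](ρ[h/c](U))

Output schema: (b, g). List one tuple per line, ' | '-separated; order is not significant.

Subexpression sizes:
  U → 5
  ρ[h/c](U) → 5
  γ[b; COUNT(*)→g](ρ[h/c](U)) → 3

== RESULT ==
b | g
3 | 1
4 | 1
7 | 3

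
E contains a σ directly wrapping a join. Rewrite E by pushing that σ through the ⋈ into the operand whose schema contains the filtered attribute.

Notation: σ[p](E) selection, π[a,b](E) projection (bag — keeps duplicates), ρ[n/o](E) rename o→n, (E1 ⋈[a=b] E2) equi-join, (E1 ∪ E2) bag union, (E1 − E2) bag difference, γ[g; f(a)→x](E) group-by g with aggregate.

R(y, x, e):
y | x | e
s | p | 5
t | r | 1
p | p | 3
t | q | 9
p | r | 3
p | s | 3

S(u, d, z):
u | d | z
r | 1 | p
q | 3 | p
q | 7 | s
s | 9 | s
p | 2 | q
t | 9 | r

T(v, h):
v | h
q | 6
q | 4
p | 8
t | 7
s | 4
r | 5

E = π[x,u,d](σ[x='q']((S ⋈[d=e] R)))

σ filters on x, owned by the right side.
E' = π[x,u,d]((S ⋈[d=e] σ[x='q'](R)))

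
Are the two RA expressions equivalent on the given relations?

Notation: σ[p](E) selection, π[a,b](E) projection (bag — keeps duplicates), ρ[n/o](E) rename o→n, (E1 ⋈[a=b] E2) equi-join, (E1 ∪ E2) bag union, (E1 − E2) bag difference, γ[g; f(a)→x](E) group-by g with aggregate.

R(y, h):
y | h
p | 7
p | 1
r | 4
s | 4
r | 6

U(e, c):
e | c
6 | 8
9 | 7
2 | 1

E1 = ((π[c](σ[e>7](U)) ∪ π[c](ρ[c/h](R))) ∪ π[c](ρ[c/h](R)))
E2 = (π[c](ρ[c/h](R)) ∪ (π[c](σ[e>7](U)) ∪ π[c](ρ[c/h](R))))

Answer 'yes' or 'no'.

E1 row counts bottom-up:
  U → 3
  σ[e>7](U) → 1
  π[c](σ[e>7](U)) → 1
  R → 5
  ρ[c/h](R) → 5
  π[c](ρ[c/h](R)) → 5
  (π[c](σ[e>7](U)) ∪ π[c](ρ[c/h](R))) → 6
  R → 5
  ρ[c/h](R) → 5
  π[c](ρ[c/h](R)) → 5
  ((π[c](σ[e>7](U)) ∪ π[c](ρ[c/h](R))) ∪ π[c](ρ[c/h](R))) → 11
E2 row counts bottom-up:
  R → 5
  ρ[c/h](R) → 5
  π[c](ρ[c/h](R)) → 5
  U → 3
  σ[e>7](U) → 1
  π[c](σ[e>7](U)) → 1
  R → 5
  ρ[c/h](R) → 5
  π[c](ρ[c/h](R)) → 5
  (π[c](σ[e>7](U)) ∪ π[c](ρ[c/h](R))) → 6
  (π[c](ρ[c/h](R)) ∪ (π[c](σ[e>7](U)) ∪ π[c](ρ[c/h](R)))) → 11

E1 and E2 produce the same multiset:
c
1
1
4
4
4
4
6
6
7
7
7

yes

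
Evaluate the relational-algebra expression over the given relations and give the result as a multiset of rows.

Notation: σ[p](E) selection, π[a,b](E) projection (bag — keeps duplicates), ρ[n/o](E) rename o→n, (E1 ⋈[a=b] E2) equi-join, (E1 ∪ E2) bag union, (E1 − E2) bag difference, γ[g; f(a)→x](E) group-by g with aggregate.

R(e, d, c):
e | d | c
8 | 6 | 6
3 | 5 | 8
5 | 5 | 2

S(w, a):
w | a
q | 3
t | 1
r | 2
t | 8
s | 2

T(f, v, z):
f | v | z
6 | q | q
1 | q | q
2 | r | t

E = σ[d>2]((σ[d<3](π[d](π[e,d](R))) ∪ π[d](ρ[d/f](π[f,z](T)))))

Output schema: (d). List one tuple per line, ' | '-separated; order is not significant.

Per-node cardinality:
  R → 3
  π[e,d](R) → 3
  π[d](π[e,d](R)) → 3
  σ[d<3](π[d](π[e,d](R))) → 0
  T → 3
  π[f,z](T) → 3
  ρ[d/f](π[f,z](T)) → 3
  π[d](ρ[d/f](π[f,z](T))) → 3
  (σ[d<3](π[d](π[e,d](R))) ∪ π[d](ρ[d/f](π[f,z](T)))) → 3
  σ[d>2]((σ[d<3](π[d](π[e,d](R))) ∪ π[d](ρ[d/f](π[f,z](T))))) → 1

== RESULT ==
d
6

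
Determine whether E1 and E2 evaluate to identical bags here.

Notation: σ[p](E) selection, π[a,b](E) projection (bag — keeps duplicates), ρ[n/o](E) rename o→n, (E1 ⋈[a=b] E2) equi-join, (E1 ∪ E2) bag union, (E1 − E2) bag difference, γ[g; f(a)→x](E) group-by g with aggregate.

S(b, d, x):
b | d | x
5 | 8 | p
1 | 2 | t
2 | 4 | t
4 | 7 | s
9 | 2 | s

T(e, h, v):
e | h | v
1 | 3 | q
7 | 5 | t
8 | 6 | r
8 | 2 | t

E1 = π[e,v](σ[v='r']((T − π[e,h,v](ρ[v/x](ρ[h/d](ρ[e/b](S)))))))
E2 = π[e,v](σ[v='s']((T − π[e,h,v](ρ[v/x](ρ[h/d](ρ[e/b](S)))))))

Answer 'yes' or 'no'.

E1 subexpression sizes:
  T → 4
  S → 5
  ρ[e/b](S) → 5
  ρ[h/d](ρ[e/b](S)) → 5
  ρ[v/x](ρ[h/d](ρ[e/b](S))) → 5
  π[e,h,v](ρ[v/x](ρ[h/d](ρ[e/b](S)))) → 5
  (T − π[e,h,v](ρ[v/x](ρ[h/d](ρ[e/b](S))))) → 4
  σ[v='r']((T − π[e,h,v](ρ[v/x](ρ[h/d](ρ[e/b](S)))))) → 1
  π[e,v](σ[v='r']((T − π[e,h,v](ρ[v/x](ρ[h/d](ρ[e/b](S))))))) → 1
E2 subexpression sizes:
  T → 4
  S → 5
  ρ[e/b](S) → 5
  ρ[h/d](ρ[e/b](S)) → 5
  ρ[v/x](ρ[h/d](ρ[e/b](S))) → 5
  π[e,h,v](ρ[v/x](ρ[h/d](ρ[e/b](S)))) → 5
  (T − π[e,h,v](ρ[v/x](ρ[h/d](ρ[e/b](S))))) → 4
  σ[v='s']((T − π[e,h,v](ρ[v/x](ρ[h/d](ρ[e/b](S)))))) → 0
  π[e,v](σ[v='s']((T − π[e,h,v](ρ[v/x](ρ[h/d](ρ[e/b](S))))))) → 0

E1 result:
e | v
8 | r
E2 result:
e | v
(0 rows)
Witness: (8, 'r') appears 1× in E1 but 0× in E2.

no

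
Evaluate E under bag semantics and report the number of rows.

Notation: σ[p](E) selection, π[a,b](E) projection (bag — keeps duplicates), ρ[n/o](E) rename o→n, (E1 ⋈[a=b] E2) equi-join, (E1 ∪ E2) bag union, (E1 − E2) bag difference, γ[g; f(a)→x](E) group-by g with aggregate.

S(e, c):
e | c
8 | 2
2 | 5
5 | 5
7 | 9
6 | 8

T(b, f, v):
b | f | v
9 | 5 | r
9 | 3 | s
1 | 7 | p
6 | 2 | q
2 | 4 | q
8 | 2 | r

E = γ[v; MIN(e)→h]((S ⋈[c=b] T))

Row counts bottom-up:
  S → 5
  T → 6
  (S ⋈[c=b] T) → 4
  γ[v; MIN(e)→h]((S ⋈[c=b] T)) → 3

|E| = 3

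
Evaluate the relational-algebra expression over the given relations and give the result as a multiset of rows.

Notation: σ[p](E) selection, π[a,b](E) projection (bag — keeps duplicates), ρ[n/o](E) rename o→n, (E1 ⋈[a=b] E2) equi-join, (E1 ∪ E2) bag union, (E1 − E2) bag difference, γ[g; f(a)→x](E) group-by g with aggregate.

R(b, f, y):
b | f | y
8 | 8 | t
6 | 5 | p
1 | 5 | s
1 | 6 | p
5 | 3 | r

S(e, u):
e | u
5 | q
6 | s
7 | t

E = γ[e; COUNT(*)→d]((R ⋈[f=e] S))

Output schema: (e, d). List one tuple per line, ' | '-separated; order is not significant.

Stepwise |·|:
  R → 5
  S → 3
  (R ⋈[f=e] S) → 3
  γ[e; COUNT(*)→d]((R ⋈[f=e] S)) → 2

== RESULT ==
e | d
5 | 2
6 | 1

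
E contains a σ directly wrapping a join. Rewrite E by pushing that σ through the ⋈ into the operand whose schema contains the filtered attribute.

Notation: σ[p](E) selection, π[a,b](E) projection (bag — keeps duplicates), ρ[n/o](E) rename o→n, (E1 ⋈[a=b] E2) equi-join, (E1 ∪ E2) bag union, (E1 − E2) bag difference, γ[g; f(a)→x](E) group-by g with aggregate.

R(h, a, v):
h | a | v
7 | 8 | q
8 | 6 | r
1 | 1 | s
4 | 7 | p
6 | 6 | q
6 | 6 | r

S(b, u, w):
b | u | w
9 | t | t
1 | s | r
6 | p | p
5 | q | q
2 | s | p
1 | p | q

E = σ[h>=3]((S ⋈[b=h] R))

σ filters on h, owned by the right side.
E' = (S ⋈[b=h] σ[h>=3](R))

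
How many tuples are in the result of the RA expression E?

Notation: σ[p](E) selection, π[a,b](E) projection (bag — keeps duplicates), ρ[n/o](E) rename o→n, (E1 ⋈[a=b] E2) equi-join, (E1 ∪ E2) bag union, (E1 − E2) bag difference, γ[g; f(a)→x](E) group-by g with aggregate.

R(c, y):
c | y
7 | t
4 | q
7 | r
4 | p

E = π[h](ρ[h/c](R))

Row counts bottom-up:
  R → 4
  ρ[h/c](R) → 4
  π[h](ρ[h/c](R)) → 4

|E| = 4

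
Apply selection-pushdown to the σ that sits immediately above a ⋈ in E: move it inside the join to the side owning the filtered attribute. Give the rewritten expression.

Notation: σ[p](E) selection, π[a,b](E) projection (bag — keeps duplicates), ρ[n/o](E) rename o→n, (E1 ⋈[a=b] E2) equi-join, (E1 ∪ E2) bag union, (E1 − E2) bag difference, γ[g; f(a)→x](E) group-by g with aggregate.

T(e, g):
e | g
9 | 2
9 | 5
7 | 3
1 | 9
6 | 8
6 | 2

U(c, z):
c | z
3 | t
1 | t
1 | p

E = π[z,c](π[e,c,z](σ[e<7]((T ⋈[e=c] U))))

σ filters on e, owned by the left side.
E' = π[z,c](π[e,c,z]((σ[e<7](T) ⋈[e=c] U)))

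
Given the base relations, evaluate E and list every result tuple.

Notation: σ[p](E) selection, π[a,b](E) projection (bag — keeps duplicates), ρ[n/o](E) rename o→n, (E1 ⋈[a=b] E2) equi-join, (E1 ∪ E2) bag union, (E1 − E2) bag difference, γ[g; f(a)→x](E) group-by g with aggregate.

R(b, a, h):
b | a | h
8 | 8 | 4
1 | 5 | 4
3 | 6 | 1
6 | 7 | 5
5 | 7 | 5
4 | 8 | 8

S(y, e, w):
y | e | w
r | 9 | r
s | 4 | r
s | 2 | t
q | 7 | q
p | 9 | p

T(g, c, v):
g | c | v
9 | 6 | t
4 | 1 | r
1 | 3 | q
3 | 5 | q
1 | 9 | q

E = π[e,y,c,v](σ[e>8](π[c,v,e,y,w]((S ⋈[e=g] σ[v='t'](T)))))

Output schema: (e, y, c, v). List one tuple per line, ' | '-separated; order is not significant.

Stepwise |·|:
  S → 5
  T → 5
  σ[v='t'](T) → 1
  (S ⋈[e=g] σ[v='t'](T)) → 2
  π[c,v,e,y,w]((S ⋈[e=g] σ[v='t'](T))) → 2
  σ[e>8](π[c,v,e,y,w]((S ⋈[e=g] σ[v='t'](T)))) → 2
  π[e,y,c,v](σ[e>8](π[c,v,e,y,w]((S ⋈[e=g] σ[v='t'](T))))) → 2

== RESULT ==
e | y | c | v
9 | p | 6 | t
9 | r | 6 | t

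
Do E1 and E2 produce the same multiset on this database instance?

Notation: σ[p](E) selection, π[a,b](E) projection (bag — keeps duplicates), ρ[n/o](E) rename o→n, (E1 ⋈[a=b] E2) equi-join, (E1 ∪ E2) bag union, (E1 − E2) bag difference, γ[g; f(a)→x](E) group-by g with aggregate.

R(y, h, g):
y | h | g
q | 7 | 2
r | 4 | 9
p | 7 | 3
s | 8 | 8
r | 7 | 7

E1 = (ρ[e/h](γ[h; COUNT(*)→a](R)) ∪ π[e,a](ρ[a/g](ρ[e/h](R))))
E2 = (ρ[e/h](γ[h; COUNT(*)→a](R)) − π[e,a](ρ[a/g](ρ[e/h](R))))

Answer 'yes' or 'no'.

E1 per-node cardinality:
  R → 5
  γ[h; COUNT(*)→a](R) → 3
  ρ[e/h](γ[h; COUNT(*)→a](R)) → 3
  R → 5
  ρ[e/h](R) → 5
  ρ[a/g](ρ[e/h](R)) → 5
  π[e,a](ρ[a/g](ρ[e/h](R))) → 5
  (ρ[e/h](γ[h; COUNT(*)→a](R)) ∪ π[e,a](ρ[a/g](ρ[e/h](R)))) → 8
E2 per-node cardinality:
  R → 5
  γ[h; COUNT(*)→a](R) → 3
  ρ[e/h](γ[h; COUNT(*)→a](R)) → 3
  R → 5
  ρ[e/h](R) → 5
  ρ[a/g](ρ[e/h](R)) → 5
  π[e,a](ρ[a/g](ρ[e/h](R))) → 5
  (ρ[e/h](γ[h; COUNT(*)→a](R)) − π[e,a](ρ[a/g](ρ[e/h](R)))) → 2

E1 result:
e | a
4 | 1
4 | 9
7 | 2
7 | 3
7 | 3
7 | 7
8 | 1
8 | 8
E2 result:
e | a
4 | 1
8 | 1
Witness: (8, 8) appears 1× in E1 but 0× in E2.

no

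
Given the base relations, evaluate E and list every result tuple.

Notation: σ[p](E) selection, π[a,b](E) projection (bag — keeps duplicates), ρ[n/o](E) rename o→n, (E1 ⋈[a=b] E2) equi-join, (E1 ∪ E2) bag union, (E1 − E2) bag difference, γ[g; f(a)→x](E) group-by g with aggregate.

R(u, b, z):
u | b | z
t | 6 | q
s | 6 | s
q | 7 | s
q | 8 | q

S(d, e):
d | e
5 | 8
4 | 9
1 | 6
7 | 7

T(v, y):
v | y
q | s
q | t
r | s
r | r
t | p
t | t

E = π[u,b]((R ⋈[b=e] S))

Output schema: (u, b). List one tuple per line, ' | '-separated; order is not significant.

Subexpression sizes:
  R → 4
  S → 4
  (R ⋈[b=e] S) → 4
  π[u,b]((R ⋈[b=e] S)) → 4

== RESULT ==
u | b
q | 7
q | 8
s | 6
t | 6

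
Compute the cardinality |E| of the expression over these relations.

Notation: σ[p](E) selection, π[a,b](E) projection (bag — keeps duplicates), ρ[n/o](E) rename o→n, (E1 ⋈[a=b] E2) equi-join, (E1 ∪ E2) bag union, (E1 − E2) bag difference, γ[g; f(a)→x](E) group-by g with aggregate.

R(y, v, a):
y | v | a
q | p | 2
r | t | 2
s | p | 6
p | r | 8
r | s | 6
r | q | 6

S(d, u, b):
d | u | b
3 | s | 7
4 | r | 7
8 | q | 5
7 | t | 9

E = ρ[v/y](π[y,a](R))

Row counts bottom-up:
  R → 6
  π[y,a](R) → 6
  ρ[v/y](π[y,a](R)) → 6

|E| = 6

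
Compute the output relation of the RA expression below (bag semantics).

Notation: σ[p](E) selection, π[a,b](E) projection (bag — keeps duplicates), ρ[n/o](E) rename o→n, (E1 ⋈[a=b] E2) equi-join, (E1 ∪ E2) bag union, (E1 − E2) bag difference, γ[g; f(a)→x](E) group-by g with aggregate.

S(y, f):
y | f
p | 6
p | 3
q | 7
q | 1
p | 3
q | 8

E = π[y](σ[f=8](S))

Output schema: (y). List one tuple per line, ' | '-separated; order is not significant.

Row counts bottom-up:
  S → 6
  σ[f=8](S) → 1
  π[y](σ[f=8](S)) → 1

== RESULT ==
y
q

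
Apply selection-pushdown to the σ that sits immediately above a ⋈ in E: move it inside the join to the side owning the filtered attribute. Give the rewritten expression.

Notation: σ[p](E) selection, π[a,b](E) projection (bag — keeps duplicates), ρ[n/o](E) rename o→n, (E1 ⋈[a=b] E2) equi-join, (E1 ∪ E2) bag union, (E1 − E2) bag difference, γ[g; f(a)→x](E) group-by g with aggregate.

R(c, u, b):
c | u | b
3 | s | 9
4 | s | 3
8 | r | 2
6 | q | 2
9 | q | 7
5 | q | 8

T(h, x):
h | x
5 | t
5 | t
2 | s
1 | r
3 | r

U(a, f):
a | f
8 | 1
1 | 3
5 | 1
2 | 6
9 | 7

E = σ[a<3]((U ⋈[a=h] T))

σ filters on a, owned by the left side.
E' = (σ[a<3](U) ⋈[a=h] T)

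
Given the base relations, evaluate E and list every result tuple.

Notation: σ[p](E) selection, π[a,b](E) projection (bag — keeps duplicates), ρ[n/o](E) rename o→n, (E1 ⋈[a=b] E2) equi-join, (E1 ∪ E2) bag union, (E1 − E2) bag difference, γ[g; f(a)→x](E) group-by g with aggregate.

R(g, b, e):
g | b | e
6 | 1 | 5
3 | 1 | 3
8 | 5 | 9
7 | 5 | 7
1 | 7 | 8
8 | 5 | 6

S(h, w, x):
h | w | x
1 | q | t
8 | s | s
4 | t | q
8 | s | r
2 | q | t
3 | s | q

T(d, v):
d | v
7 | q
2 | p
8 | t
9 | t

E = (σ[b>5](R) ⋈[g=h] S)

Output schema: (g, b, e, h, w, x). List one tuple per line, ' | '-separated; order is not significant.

Stepwise |·|:
  R → 6
  σ[b>5](R) → 1
  S → 6
  (σ[b>5](R) ⋈[g=h] S) → 1

== RESULT ==
g | b | e | h | w | x
1 | 7 | 8 | 1 | q | t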